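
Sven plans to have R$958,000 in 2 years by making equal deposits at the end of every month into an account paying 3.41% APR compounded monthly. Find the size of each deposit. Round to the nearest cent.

R$38,627.65

With 12 periods per year: i = 0.00284167, n = 24.
PMT = 958000 / ( [(1+0.00284167)^24 − 1] / 0.00284167 ) = 958000 / 24.800891 = 38,627.6451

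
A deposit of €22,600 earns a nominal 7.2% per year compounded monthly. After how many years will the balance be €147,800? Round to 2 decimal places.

Periodic rate i = 0.072/12 = 0.006.
(1+i)^n = 147800/22600 = 6.53982, so n = ln 6.53982 / ln 1.006 = 313.9230 months
= 313.9230/12 years

26.16 years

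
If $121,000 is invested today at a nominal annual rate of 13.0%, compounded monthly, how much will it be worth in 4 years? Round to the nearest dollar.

$202,957

With 12 periods per year: i = 0.0108333, n = 48.
FV = 121,000 × (1 + 0.0108333)^48 = 202,956.9845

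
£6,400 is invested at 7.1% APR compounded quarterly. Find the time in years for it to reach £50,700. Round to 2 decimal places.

29.41 years

Periodic rate i = 0.071/4 = 0.01775.
(1+i)^n = 50700/6400 = 7.92188, so n = ln 7.92188 / ln 1.01775 = 117.6305 quarters
= 117.6305/4 years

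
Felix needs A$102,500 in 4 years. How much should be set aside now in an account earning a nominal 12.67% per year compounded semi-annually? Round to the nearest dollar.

i = 0.1267/2 = 0.06335 per half-year; n = 4·2 = 8.
PV = 102,500 / (1 + 0.06335)^8 = 102,500 / 1.634594 = 62,706.7052

A$62,707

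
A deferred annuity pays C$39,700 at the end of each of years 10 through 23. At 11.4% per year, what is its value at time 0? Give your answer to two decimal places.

C$102,725.63

Value one period before first payment (t=9): 39700 × [1 − (1+0.114)^(−14)] / 0.114 = 39700 × 6.836834 = 271,422.3096
Discount back 9 years: 271,422.3096 × (1+0.114)^(−9) = 271,422.3096 × 0.378472 = 102,725.6325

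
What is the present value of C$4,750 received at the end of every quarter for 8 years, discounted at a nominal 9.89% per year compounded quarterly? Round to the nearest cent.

C$104,186.16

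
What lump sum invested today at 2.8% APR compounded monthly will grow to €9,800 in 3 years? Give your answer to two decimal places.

€9,011.31

With 12 periods per year: i = 0.00233333, n = 36.
PV = FV·(1+i)^(−n) = 9,800 × 0.919521 = 9,011.3080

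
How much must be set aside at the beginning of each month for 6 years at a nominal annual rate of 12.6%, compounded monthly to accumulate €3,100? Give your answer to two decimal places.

€28.73

i = 0.126/12 = 0.0105 per month; n = 6·12 = 72.
FV-annuity factor × (1+i) = 107.917790; PMT = 3100 / 107.917790 = 28.7256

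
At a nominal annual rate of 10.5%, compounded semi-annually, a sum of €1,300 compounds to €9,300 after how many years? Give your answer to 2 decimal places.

19.23 years

Periodic rate i = 0.105/2 = 0.0525.
(1+i)^n = 9300/1300 = 7.15385, so n = ln 7.15385 / ln 1.0525 = 38.4545 half-years
= 38.4545/2 years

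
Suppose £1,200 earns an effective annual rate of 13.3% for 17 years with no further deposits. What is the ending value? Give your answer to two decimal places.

FV = 1,200 × (1 + 0.133)^17 = 10,025.1231

£10,025.12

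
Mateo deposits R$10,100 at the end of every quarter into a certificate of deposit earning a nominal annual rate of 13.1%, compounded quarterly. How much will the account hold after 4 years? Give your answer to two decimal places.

R$208,059.05

i = 0.131/4 = 0.03275 per quarter; n = 4·4 = 16.
Accumulation factor s(16|0.03275) = 20.599906; FV = 10100 × 20.599906 = 208,059.0541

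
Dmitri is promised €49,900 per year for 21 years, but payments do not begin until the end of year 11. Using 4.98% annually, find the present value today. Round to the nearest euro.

Value one period before first payment (t=10): 49900 × [1 − (1+0.0498)^(−21)] / 0.0498 = 49900 × 12.843752 = 640,903.2284
PV₀ = 640,903.2284 / (1+0.0498)^10 = 640,903.2284 / 1.625795 = 394,209.2176

€394,209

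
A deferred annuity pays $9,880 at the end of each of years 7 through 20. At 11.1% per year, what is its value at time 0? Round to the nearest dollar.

$36,488

PV at t=6 (ordinary 14-year annuity): 9880 × a(14|0.111) = 9880 × 6.945149 = 68,618.0740
Discount back 6 years: 68,618.0740 × (1+0.111)^(−6) = 68,618.0740 × 0.531760 = 36,488.3454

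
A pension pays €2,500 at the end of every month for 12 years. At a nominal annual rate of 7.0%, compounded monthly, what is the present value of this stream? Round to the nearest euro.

€243,101

i = 0.07/12 = 0.00583333 per month; n = 12·12 = 144.
PV = 2500 × [1 − (1+0.00583333)^(−144)] / 0.00583333 = 2500 × 97.240216 = 243,100.5405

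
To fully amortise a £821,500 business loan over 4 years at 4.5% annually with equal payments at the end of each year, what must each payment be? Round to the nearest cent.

PMT = 821500 / ( [1 − (1+0.045)^(−4)] / 0.045 ) = 821500 / 3.587526 = 228,987.9068

£228,987.91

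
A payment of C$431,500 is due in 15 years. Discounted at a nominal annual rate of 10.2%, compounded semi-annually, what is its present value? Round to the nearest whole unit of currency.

C$97,029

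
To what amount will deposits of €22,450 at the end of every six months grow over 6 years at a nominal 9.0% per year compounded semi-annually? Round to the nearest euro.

€347,168

i = 0.09/2 = 0.045 per half-year; n = 6·2 = 12.
FV = 22450 × [(1+0.045)^12 − 1] / 0.045 = 22450 × 15.464032 = 347,167.5148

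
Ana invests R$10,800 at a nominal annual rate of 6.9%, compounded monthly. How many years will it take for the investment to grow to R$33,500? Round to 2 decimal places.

Periodic rate i = 0.069/12 = 0.00575.
n = ln(33500/10800) / ln(1+0.00575) = ln(3.10185) / 0.005734 = 197.4349 months
= 197.4349/12 years

16.45 years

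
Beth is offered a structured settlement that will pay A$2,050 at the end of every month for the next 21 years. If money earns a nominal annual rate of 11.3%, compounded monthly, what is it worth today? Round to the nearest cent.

With 12 periods per year: i = 0.00941667, n = 252.
Annuity factor a(252|0.00941667) = 96.186765; PV = 2050 × 96.186765 = 197,182.8676

A$197,182.87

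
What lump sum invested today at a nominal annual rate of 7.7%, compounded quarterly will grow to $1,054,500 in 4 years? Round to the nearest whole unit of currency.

i = 0.077/4 = 0.01925 per quarter; n = 4·4 = 16.
PV = FV·(1+i)^(−n) = 1,054,500 × 0.737070 = 777,239.8550

$777,240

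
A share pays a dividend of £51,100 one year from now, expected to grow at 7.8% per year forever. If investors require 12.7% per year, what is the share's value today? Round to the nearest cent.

PV = D₁/(r − g) = 51100/(0.127 − 0.078) = 1,042,857.1429

£1,042,857.14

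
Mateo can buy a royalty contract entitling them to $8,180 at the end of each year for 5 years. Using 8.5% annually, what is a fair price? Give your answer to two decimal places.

$32,234.45

Annuity factor a(5|0.085) = 3.940642; PV = 8180 × 3.940642 = 32,234.4522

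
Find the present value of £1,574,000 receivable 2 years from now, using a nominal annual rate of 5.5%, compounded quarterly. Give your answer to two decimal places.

£1,411,099.99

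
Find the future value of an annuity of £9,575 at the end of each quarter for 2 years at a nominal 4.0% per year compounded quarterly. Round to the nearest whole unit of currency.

£79,335

Periodic rate i = 0.04/4 = 0.01; n = 2 × 4 = 8 periods.
FV = PMT · [(1+i)^n − 1] / i = 9575 · 8.285671 = 79,335.2956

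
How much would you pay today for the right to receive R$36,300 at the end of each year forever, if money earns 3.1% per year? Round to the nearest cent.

PV = C/r = 36300/0.031 = 1,170,967.7419

R$1,170,967.74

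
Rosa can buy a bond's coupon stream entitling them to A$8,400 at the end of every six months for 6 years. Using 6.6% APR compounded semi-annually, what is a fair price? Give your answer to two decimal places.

A$82,135.84

i = 0.066/2 = 0.033 per half-year; n = 6·2 = 12.
Annuity factor a(12|0.033) = 9.778076; PV = 8400 × 9.778076 = 82,135.8372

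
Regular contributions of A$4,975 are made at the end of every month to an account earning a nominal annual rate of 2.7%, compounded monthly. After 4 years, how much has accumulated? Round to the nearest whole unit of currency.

A$251,873

i = 0.027/12 = 0.00225 per month; n = 4·12 = 48.
FV = PMT · [(1+i)^n − 1] / i = 4975 · 50.627822 = 251,873.4144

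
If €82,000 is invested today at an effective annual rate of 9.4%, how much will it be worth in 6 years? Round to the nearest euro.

€140,578

FV = 82,000 × (1 + 0.094)^6 = 140,578.1373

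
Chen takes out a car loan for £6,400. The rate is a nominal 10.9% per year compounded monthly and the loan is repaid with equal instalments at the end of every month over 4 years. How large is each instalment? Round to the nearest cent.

£165.10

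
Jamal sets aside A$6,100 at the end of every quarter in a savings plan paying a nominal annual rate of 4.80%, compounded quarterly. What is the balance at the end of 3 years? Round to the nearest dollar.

A$78,230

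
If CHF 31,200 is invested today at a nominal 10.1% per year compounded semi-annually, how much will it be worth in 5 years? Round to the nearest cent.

With 2 periods per year: i = 0.0505, n = 10.
31,200 × (1+0.0505)^10 = 31,200 × 1.636668 = 51,064.0388

CHF 51,064.04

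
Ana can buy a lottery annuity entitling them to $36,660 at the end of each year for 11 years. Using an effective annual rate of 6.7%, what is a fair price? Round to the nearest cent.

Annuity factor a(11|0.067) = 7.612019; PV = 36660 × 7.612019 = 279,056.6290

$279,056.63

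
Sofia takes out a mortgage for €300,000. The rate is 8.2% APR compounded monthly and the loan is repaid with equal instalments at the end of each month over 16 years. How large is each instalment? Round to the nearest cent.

€2,810.09

With 12 periods per year: i = 0.00683333, n = 192.
Annuity-PV factor = 106.758254; PMT = 300000 / 106.758254 = 2,810.0872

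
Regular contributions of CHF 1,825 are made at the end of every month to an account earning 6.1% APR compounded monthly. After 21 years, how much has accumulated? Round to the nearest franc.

i = 0.061/12 = 0.00508333 per month; n = 21·12 = 252.
FV = 1825 × [(1+0.00508333)^252 − 1] / 0.00508333 = 1825 × 509.227819 = 929,340.7694

CHF 929,341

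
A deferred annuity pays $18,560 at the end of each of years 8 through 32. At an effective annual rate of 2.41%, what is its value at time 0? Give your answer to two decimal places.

$292,452.60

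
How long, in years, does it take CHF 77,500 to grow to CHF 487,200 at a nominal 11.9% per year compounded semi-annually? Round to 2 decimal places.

15.90 years

Periodic rate i = 0.119/2 = 0.0595.
n = ln(487200/77500) / ln(1+0.0595) = ln(6.28645) / 0.057797 = 31.8078 half-years
= 31.8078/2 years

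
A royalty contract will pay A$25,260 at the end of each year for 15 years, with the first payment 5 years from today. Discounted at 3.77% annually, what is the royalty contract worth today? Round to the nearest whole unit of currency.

PV at t=4 (ordinary 15-year annuity): 25260 × a(15|0.0377) = 25260 × 11.299354 = 285,421.6854
PV₀ = 285,421.6854 / (1+0.0377)^4 = 285,421.6854 / 1.159544 = 246,149.9202

A$246,150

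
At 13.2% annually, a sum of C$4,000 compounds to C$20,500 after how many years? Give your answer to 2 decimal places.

n = ln(20500/4000) / ln(1+0.132) = ln(5.12500) / 0.123986 = 13.1800 years

13.18 years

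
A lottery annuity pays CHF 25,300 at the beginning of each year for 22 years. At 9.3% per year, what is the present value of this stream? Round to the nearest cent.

PV = 25300 × [1 − (1+0.093)^(−22)] / 0.093 × (1+i) = 25300 × 10.091214 = 255,307.7088
Payments are at the start of each period, so multiply by (1+i).

CHF 255,307.71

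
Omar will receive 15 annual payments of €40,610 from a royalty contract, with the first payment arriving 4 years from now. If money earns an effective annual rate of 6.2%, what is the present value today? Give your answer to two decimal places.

€325,029.77

PV at t=3 (ordinary 15-year annuity): 40610 × a(15|0.062) = 40610 × 9.586580 = 389,311.0155
PV₀ = 389,311.0155 / (1+0.062)^3 = 389,311.0155 / 1.197770 = 325,029.7711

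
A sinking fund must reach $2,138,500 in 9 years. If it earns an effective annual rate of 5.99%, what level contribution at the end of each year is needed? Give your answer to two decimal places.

$186,174.08

FV-annuity factor = 11.486562; PMT = 2.1385e+06 / 11.486562 = 186,174.0775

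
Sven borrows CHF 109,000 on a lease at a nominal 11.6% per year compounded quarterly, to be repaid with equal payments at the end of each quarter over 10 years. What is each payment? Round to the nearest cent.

CHF 4,639.67

i = 0.116/4 = 0.029 per quarter; n = 10·4 = 40.
PMT = 109000 / ( [1 − (1+0.029)^(−40)] / 0.029 ) = 109000 / 23.493029 = 4,639.6742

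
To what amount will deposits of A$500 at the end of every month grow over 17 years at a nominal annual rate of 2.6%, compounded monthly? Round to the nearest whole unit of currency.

With 12 periods per year: i = 0.00216667, n = 204.
FV = 500 × [(1+0.00216667)^204 − 1] / 0.00216667 = 500 × 256.187084 = 128,093.5422

A$128,094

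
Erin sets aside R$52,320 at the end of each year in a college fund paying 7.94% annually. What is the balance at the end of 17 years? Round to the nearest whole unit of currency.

R$1,756,231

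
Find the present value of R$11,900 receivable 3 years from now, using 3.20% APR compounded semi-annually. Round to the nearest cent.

i = 0.032/2 = 0.016 per half-year; n = 3·2 = 6.
Discount factor = (1+0.016)^(−6) = 0.909155; PV = 11,900 × 0.909155 = 10,818.9400

R$10,818.94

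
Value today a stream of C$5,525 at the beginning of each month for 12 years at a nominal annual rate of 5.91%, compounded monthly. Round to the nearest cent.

With 12 periods per year: i = 0.004925, n = 144.
Annuity factor a(144|0.004925) × (1+i) = 103.472607; PV = 5525 × 103.472607 = 571,686.1548
(annuity-due: payments at period start, so ×(1+i).)

C$571,686.15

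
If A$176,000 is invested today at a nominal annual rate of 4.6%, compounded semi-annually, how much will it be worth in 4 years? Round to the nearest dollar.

Periodic rate i = 0.046/2 = 0.023; n = 4 × 2 = 8 periods.
FV = 176,000 × (1 + 0.023)^8 = 211,114.3418

A$211,114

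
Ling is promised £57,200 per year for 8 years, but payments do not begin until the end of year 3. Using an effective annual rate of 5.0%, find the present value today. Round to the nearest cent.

PV at t=2 (ordinary 8-year annuity): 57200 × a(8|0.05) = 57200 × 6.463213 = 369,695.7698
PV₀ = 369,695.7698 / (1+0.05)^2 = 369,695.7698 / 1.102500 = 335,324.9613

£335,324.96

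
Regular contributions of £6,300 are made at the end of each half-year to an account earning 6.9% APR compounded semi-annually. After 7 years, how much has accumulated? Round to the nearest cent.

£110,986.12

i = 0.069/2 = 0.0345 per half-year; n = 7·2 = 14.
Accumulation factor s(14|0.0345) = 17.616845; FV = 6300 × 17.616845 = 110,986.1213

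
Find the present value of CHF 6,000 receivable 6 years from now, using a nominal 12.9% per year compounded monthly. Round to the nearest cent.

i = 0.129/12 = 0.01075 per month; n = 6·12 = 72.
PV = FV·(1+i)^(−n) = 6,000 × 0.463074 = 2,778.4415

CHF 2,778.44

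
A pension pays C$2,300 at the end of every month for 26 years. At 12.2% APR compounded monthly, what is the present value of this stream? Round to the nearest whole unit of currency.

C$216,593

Periodic rate i = 0.122/12 = 0.0101667; n = 26 × 12 = 312 periods.
PV = 2300 × [1 − (1+0.0101667)^(−312)] / 0.0101667 = 2300 × 94.170840 = 216,592.9320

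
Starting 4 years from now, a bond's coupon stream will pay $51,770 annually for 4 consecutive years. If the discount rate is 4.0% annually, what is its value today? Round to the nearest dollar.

Value one period before first payment (t=3): 51770 × [1 − (1+0.04)^(−4)] / 0.04 = 51770 × 3.629895 = 187,919.6758
Discount back 3 years: 187,919.6758 × (1+0.04)^(−3) = 187,919.6758 × 0.888996 = 167,059.9075

$167,060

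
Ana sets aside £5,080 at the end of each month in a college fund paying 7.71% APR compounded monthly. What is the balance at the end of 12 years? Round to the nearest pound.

£1,197,788

Periodic rate i = 0.0771/12 = 0.006425; n = 12 × 12 = 144 periods.
Accumulation factor s(144|0.006425) = 235.785007; FV = 5080 × 235.785007 = 1,197,787.8353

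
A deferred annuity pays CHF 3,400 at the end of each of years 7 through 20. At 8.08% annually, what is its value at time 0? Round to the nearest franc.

CHF 17,504

Value one period before first payment (t=6): 3400 × [1 − (1+0.0808)^(−14)] / 0.0808 = 3400 × 8.206066 = 27,900.6242
PV₀ = 27,900.6242 / (1+0.0808)^6 = 27,900.6242 / 1.593940 = 17,504.1854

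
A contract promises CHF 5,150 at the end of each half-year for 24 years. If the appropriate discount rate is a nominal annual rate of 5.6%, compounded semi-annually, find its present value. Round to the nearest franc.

CHF 135,066

i = 0.056/2 = 0.028 per half-year; n = 24·2 = 48.
PV = PMT · [1 − (1+i)^(−n)] / i = 5150 · 26.226334 = 135,065.6202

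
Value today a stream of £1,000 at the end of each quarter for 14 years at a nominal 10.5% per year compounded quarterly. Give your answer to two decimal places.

£29,168.49

With 4 periods per year: i = 0.02625, n = 56.
Annuity factor a(56|0.02625) = 29.168492; PV = 1000 × 29.168492 = 29,168.4924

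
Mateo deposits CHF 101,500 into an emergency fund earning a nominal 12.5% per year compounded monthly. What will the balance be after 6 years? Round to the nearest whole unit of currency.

i = 0.125/12 = 0.0104167 per month; n = 6·12 = 72.
FV = PV·(1+i)^n = 101,500 × 2.108803 = 214,043.5427

CHF 214,044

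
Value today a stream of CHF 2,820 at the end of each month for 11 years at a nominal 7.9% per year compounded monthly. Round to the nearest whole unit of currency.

Periodic rate i = 0.079/12 = 0.00658333; n = 11 × 12 = 132 periods.
PV = 2820 × [1 − (1+0.00658333)^(−132)] / 0.00658333 = 2820 × 88.015175 = 248,202.7928

CHF 248,203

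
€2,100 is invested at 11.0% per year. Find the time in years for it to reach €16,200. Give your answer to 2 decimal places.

(1+i)^n = 16200/2100 = 7.71429, so n = ln 7.71429 / ln 1.11 = 19.5772 years

19.58 years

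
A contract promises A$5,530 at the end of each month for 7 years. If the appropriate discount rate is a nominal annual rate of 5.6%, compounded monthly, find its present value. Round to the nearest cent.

i = 0.056/12 = 0.00466667 per month; n = 7·12 = 84.
PV = PMT · [1 − (1+i)^(−n)] / i = 5530 · 69.359888 = 383,560.1804

A$383,560.18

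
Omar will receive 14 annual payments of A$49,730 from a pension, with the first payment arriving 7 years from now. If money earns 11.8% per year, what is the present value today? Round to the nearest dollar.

PV at t=6 (ordinary 14-year annuity): 49730 × a(14|0.118) = 49730 × 6.696572 = 333,020.5371
Discount back 6 years: 333,020.5371 × (1+0.118)^(−6) = 333,020.5371 × 0.512093 = 170,537.6192

A$170,538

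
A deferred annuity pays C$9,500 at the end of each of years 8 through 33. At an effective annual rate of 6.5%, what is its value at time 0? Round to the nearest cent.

PV at t=7 (ordinary 26-year annuity): 9500 × a(26|0.065) = 9500 × 12.392373 = 117,727.5389
PV₀ = 117,727.5389 / (1+0.065)^7 = 117,727.5389 / 1.553987 = 75,758.4029

C$75,758.40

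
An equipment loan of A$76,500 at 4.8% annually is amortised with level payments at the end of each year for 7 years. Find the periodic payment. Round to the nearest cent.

PMT = 76500 / ( [1 − (1+0.048)^(−7)] / 0.048 ) = 76500 / 5.828548 = 13,125.0526

A$13,125.05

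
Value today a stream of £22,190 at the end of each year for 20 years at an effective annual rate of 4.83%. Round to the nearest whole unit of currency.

PV = 22190 × [1 − (1+0.0483)^(−20)] / 0.0483 = 22190 × 12.643820 = 280,566.3730

£280,566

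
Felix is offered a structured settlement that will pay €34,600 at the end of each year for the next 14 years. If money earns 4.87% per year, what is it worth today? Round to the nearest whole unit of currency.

€345,358

PV = PMT · [1 − (1+i)^(−n)] / i = 34600 · 9.981431 = 345,357.5230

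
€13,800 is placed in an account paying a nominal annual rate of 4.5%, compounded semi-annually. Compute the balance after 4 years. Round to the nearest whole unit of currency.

With 2 periods per year: i = 0.0225, n = 8.
13,800 × (1+0.0225)^8 = 13,800 × 1.194831 = 16,488.6698

€16,489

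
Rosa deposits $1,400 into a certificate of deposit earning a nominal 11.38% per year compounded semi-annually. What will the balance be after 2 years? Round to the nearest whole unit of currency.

With 2 periods per year: i = 0.0569, n = 4.
FV = PV·(1+i)^n = 1,400 × 1.247773 = 1,746.8822

$1,747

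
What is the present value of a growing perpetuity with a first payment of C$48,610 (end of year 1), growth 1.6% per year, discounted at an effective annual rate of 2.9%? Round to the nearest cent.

C$3,739,230.77

PV = PMT / (i − g) = 48610 / (0.029 − 0.016) = 48610 / 0.013000 = 3,739,230.7692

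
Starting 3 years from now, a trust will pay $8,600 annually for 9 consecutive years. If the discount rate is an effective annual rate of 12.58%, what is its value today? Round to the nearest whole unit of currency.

Value one period before first payment (t=2): 8600 × [1 − (1+0.1258)^(−9)] / 0.1258 = 8600 × 5.212798 = 44,830.0590
Discount back 2 years: 44,830.0590 × (1+0.1258)^(−2) = 44,830.0590 × 0.789001 = 35,370.9580

$35,371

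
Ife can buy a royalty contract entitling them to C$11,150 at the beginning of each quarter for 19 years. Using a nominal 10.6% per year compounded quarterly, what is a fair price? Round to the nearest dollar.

With 4 periods per year: i = 0.0265, n = 76.
Annuity factor a(76|0.0265) × (1+i) = 33.429051; PV = 11150 × 33.429051 = 372,733.9137
Payments are at the start of each period, so multiply by (1+i).

C$372,734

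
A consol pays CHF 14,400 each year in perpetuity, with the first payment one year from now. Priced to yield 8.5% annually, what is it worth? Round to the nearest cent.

PV = PMT / i = 14400 / 0.085 = 169,411.7647

CHF 169,411.76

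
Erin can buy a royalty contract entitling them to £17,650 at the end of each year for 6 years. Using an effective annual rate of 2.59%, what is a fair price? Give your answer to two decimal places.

£96,926.47

PV = PMT · [1 − (1+i)^(−n)] / i = 17650 · 5.491584 = 96,926.4661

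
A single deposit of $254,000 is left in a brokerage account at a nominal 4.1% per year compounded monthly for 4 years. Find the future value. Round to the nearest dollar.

$299,183

i = 0.041/12 = 0.00341667 per month; n = 4·12 = 48.
FV = 254,000 × (1 + 0.00341667)^48 = 299,182.7937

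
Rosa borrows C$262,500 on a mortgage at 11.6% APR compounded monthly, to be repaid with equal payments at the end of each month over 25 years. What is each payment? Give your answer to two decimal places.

C$2,687.45

Periodic rate i = 0.116/12 = 0.00966667; n = 25 × 12 = 300 periods.
PMT = 262500 / ( [1 − (1+0.00966667)^(−300)] / 0.00966667 ) = 262500 / 97.676391 = 2,687.4457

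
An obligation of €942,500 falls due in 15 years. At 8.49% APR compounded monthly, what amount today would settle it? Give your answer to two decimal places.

With 12 periods per year: i = 0.007075, n = 180.
Discount factor = (1+0.007075)^(−180) = 0.281108; PV = 942,500 × 0.281108 = 264,944.3461

€264,944.35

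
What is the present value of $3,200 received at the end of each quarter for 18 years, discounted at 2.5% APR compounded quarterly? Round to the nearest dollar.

Periodic rate i = 0.025/4 = 0.00625; n = 18 × 4 = 72 periods.
PV = 3200 × [1 − (1+0.00625)^(−72)] / 0.00625 = 3200 × 57.836524 = 185,076.8778

$185,077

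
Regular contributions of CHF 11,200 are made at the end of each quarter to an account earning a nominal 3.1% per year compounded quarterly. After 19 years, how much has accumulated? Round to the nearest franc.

CHF 1,153,380

i = 0.031/4 = 0.00775 per quarter; n = 19·4 = 76.
Accumulation factor s(76|0.00775) = 102.980366; FV = 11200 × 102.980366 = 1,153,380.1005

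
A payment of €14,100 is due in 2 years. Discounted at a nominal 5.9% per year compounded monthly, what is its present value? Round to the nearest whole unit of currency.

Periodic rate i = 0.059/12 = 0.00491667; n = 2 × 12 = 24 periods.
PV = 14,100 / (1 + 0.00491667)^24 = 14,100 / 1.124919 = 12,534.2379

€12,534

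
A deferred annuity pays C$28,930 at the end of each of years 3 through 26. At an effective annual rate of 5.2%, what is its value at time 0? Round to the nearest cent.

C$353,791.36

Value one period before first payment (t=2): 28930 × [1 − (1+0.052)^(−24)] / 0.052 = 28930 × 13.534128 = 391,542.3109
PV₀ = 391,542.3109 / (1+0.052)^2 = 391,542.3109 / 1.106704 = 353,791.3579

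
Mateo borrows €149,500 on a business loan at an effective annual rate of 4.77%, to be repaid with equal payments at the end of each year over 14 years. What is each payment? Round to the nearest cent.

PMT = 149500 / ( [1 − (1+0.0477)^(−14)] / 0.0477 ) = 149500 / 10.045825 = 14,881.8046

€14,881.80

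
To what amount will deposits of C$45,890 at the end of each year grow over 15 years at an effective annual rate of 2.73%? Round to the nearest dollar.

C$836,810

Accumulation factor s(15|0.0273) = 18.235126; FV = 45890 × 18.235126 = 836,809.9542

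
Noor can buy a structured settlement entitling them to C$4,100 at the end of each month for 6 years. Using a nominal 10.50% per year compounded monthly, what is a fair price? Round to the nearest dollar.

C$218,329

Periodic rate i = 0.105/12 = 0.00875; n = 6 × 12 = 72 periods.
PV = 4100 × [1 − (1+0.00875)^(−72)] / 0.00875 = 4100 × 53.251057 = 218,329.3336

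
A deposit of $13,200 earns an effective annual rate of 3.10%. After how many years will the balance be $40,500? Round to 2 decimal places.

n = ln(40500/13200) / ln(1+0.031) = ln(3.06818) / 0.030529 = 36.7217 years

36.72 years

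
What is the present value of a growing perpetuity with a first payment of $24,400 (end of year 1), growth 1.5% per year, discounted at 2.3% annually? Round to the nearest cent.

$3,050,000.00

PV = D₁/(r − g) = 24400/(0.023 − 0.015) = 3,050,000.0000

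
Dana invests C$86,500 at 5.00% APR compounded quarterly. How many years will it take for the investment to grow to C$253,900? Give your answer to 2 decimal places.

Periodic rate i = 0.05/4 = 0.0125.
(1+i)^n = 253900/86500 = 2.93526, so n = ln 2.93526 / ln 1.0125 = 86.6810 quarters
= 86.6810/4 years

21.67 years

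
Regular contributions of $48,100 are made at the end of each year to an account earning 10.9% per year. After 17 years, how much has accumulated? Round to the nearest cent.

Accumulation factor s(17|0.109) = 44.086746; FV = 48100 × 44.086746 = 2,120,572.4708

$2,120,572.47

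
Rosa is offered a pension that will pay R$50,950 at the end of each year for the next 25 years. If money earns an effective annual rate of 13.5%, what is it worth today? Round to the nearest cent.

R$361,488.48

PV = PMT · [1 − (1+i)^(−n)] / i = 50950 · 7.094965 = 361,488.4771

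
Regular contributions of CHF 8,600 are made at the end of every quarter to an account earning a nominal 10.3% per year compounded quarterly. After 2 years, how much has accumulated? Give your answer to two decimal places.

Periodic rate i = 0.103/4 = 0.02575; n = 2 × 4 = 8 periods.
FV = 8600 × [(1+0.02575)^8 − 1] / 0.02575 = 8600 × 8.759352 = 75,330.4238

CHF 75,330.42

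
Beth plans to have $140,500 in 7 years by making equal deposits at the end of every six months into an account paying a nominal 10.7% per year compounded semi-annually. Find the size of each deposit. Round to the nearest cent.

With 2 periods per year: i = 0.0535, n = 14.
FV-annuity factor = 20.081444; PMT = 140500 / 20.081444 = 6,996.5087

$6,996.51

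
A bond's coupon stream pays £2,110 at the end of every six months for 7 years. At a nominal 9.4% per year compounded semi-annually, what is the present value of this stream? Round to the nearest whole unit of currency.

With 2 periods per year: i = 0.047, n = 14.
Annuity factor a(14|0.047) = 10.091271; PV = 2110 × 10.091271 = 21,292.5818

£21,293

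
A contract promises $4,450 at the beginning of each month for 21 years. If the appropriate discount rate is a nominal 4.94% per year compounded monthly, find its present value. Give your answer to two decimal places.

With 12 periods per year: i = 0.00411667, n = 252.
Annuity factor a(252|0.00411667) × (1+i) = 157.293381; PV = 4450 × 157.293381 = 699,955.5451
Payments are at the start of each period, so multiply by (1+i).

$699,955.55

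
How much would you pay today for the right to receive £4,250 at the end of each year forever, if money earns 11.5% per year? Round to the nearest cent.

£36,956.52

PV = C/r = 4250/0.115 = 36,956.5217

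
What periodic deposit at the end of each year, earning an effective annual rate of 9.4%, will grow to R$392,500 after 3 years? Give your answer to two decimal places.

PMT = 392500 / ( [(1+0.094)^3 − 1] / 0.094 ) = 392500 / 3.290836 = 119,270.6048

R$119,270.60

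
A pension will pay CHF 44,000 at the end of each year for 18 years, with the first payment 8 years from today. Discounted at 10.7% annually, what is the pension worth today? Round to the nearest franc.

CHF 169,466

Value one period before first payment (t=7): 44000 × [1 − (1+0.107)^(−18)] / 0.107 = 44000 × 7.846251 = 345,235.0426
Discount back 7 years: 345,235.0426 × (1+0.107)^(−7) = 345,235.0426 × 0.490870 = 169,465.5891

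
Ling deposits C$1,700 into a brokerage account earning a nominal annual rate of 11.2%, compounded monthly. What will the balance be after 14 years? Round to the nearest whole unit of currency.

With 12 periods per year: i = 0.00933333, n = 168.
FV = 1,700 × (1 + 0.00933333)^168 = 8,095.8868

C$8,096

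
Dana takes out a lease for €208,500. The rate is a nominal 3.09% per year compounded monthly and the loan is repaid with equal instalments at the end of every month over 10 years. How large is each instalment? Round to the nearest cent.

€2,021.97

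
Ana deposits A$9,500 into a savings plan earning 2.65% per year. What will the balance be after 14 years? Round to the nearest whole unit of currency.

A$13,701

FV = 9,500 × (1 + 0.0265)^14 = 13,700.8956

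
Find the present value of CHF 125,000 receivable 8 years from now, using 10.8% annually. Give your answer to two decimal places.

PV = 125,000 / (1 + 0.108)^8 = 125,000 / 2.271528 = 55,029.0392

CHF 55,029.04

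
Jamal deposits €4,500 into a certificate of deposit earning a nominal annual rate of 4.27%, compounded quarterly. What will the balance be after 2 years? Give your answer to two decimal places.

€4,898.97

With 4 periods per year: i = 0.010675, n = 8.
FV = 4,500 × (1 + 0.010675)^8 = 4,898.9691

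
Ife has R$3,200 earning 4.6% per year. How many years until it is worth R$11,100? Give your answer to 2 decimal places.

n = ln(11100/3200) / ln(1+0.046) = ln(3.46875) / 0.044973 = 27.6562 years

27.66 years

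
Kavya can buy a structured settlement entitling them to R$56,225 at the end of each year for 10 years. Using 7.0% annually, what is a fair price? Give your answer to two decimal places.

R$394,900.87

PV = PMT · [1 − (1+i)^(−n)] / i = 56225 · 7.023582 = 394,900.8721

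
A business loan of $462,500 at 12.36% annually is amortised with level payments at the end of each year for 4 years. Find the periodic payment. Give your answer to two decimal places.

$153,426.99

Annuity-PV factor = 3.014463; PMT = 462500 / 3.014463 = 153,426.9944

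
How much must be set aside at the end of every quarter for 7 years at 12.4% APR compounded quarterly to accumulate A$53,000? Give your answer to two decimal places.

Periodic rate i = 0.124/4 = 0.031; n = 7 × 4 = 28 periods.
PMT = 53000 / ( [(1+0.031)^28 − 1] / 0.031 ) = 53000 / 43.578899 = 1,216.1849

A$1,216.18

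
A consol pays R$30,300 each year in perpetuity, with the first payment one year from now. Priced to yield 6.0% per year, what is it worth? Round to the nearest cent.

R$505,000.00

PV = C/r = 30300/0.06 = 505,000.0000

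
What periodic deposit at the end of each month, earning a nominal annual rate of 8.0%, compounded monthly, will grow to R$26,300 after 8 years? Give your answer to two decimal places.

R$196.46

Periodic rate i = 0.08/12 = 0.00666667; n = 8 × 12 = 96 periods.
FV-annuity factor = 133.868583; PMT = 26300 / 133.868583 = 196.4613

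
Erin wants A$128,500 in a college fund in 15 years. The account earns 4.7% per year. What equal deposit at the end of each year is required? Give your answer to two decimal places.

A$6,090.71

FV-annuity factor = 21.097688; PMT = 128500 / 21.097688 = 6,090.7149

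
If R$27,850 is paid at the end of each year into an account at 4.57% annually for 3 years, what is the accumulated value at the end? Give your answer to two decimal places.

Accumulation factor s(3|0.0457) = 3.139188; FV = 27850 × 3.139188 = 87,426.3994

R$87,426.40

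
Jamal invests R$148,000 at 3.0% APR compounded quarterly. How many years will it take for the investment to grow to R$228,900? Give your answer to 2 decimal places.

14.59 years

Periodic rate i = 0.03/4 = 0.0075.
n = ln(228900/148000) / ln(1+0.0075) = ln(1.54662) / 0.007472 = 58.3608 quarters
= 58.3608/4 years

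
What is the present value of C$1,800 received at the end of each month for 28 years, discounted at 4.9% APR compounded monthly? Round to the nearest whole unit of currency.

C$328,713

i = 0.049/12 = 0.00408333 per month; n = 28·12 = 336.
Annuity factor a(336|0.00408333) = 182.618280; PV = 1800 × 182.618280 = 328,712.9041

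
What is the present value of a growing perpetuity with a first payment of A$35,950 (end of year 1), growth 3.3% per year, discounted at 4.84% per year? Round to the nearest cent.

PV = PMT / (i − g) = 35950 / (0.0484 − 0.033) = 35950 / 0.015400 = 2,334,415.5844

A$2,334,415.58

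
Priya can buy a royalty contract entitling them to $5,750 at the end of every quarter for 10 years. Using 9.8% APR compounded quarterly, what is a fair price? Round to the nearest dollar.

i = 0.098/4 = 0.0245 per quarter; n = 10·4 = 40.
PV = PMT · [1 − (1+i)^(−n)] / i = 5750 · 25.315480 = 145,564.0121

$145,564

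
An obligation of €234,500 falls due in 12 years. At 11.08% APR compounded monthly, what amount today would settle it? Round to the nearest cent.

€62,424.41

Periodic rate i = 0.1108/12 = 0.00923333; n = 12 × 12 = 144 periods.
PV = FV·(1+i)^(−n) = 234,500 × 0.266202 = 62,424.4099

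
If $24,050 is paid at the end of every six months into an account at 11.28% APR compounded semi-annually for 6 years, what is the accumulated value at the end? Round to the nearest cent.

Periodic rate i = 0.1128/2 = 0.0564; n = 6 × 2 = 12 periods.
FV = PMT · [(1+i)^n − 1] / i = 24050 · 16.519585 = 397,296.0150

$397,296.02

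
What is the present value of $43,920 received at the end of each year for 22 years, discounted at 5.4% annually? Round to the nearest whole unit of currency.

$557,607

PV = 43920 × [1 − (1+0.054)^(−22)] / 0.054 = 43920 × 12.695974 = 557,607.1880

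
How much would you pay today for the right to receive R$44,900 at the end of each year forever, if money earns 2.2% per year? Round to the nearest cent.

PV = C/r = 44900/0.022 = 2,040,909.0909

R$2,040,909.09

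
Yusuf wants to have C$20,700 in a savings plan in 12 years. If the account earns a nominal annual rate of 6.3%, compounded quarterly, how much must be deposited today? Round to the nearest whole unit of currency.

With 4 periods per year: i = 0.01575, n = 48.
PV = FV·(1+i)^(−n) = 20,700 × 0.472315 = 9,776.9289

C$9,777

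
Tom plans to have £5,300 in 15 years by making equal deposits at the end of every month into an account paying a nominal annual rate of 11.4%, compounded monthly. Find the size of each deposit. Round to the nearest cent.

£11.23

i = 0.114/12 = 0.0095 per month; n = 15·12 = 180.
PMT = 5300 / ( [(1+0.0095)^180 − 1] / 0.0095 ) = 5300 / 472.054160 = 11.2275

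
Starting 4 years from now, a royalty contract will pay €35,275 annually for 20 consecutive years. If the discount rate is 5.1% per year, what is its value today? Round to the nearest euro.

PV at t=3 (ordinary 20-year annuity): 35275 × a(20|0.051) = 35275 × 12.357217 = 435,900.8349
PV₀ = 435,900.8349 / (1+0.051)^3 = 435,900.8349 / 1.160936 = 375,473.7263

€375,474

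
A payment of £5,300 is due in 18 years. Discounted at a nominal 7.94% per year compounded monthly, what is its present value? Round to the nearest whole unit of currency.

Periodic rate i = 0.0794/12 = 0.00661667; n = 18 × 12 = 216 periods.
PV = FV·(1+i)^(−n) = 5,300 × 0.240631 = 1,275.3419

£1,275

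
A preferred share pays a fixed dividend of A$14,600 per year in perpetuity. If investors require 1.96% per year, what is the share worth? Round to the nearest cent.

PV = C/r = 14600/0.0196 = 744,897.9592

A$744,897.96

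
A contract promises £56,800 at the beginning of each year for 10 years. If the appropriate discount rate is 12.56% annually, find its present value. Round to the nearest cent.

PV = PMT · [1 − (1+i)^(−n)] / i × (1+i) = 56800 · 6.216712 = 353,109.2597
(annuity-due: payments at period start, so ×(1+i).)

£353,109.26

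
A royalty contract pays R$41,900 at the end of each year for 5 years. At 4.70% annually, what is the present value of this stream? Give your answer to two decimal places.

R$182,919.37

Annuity factor a(5|0.047) = 4.365617; PV = 41900 × 4.365617 = 182,919.3686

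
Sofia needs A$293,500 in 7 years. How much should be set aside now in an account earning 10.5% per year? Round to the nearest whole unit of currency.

PV = 293,500 / (1 + 0.105)^7 = 293,500 / 2.011574 = 145,905.6667

A$145,906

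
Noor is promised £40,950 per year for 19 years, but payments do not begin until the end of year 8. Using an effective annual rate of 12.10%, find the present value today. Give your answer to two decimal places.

£134,768.13

PV at t=7 (ordinary 19-year annuity): 40950 × a(19|0.121) = 40950 × 7.321036 = 299,796.4441
PV₀ = 299,796.4441 / (1+0.121)^7 = 299,796.4441 / 2.224535 = 134,768.1259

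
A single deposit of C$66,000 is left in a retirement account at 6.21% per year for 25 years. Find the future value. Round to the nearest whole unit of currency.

FV = PV·(1+i)^n = 66,000 × 4.509571 = 297,631.6805

C$297,632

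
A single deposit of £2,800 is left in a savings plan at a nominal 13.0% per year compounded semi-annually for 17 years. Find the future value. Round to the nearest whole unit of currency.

Periodic rate i = 0.13/2 = 0.065; n = 17 × 2 = 34 periods.
FV = PV·(1+i)^n = 2,800 × 8.509159 = 23,825.6466

£23,826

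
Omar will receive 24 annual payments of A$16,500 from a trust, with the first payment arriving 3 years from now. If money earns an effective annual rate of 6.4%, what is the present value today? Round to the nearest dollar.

PV at t=2 (ordinary 24-year annuity): 16500 × a(24|0.064) = 16500 × 12.099498 = 199,641.7184
Discount back 2 years: 199,641.7184 × (1+0.064)^(−2) = 199,641.7184 × 0.883317 = 176,346.9868

A$176,347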